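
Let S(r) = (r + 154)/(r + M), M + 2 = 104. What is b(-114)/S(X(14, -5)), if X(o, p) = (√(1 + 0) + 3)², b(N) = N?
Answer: -6726/85 ≈ -79.129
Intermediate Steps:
M = 102 (M = -2 + 104 = 102)
X(o, p) = 16 (X(o, p) = (√1 + 3)² = (1 + 3)² = 4² = 16)
S(r) = (154 + r)/(102 + r) (S(r) = (r + 154)/(r + 102) = (154 + r)/(102 + r))
b(-114)/S(X(14, -5)) = -114*(102 + 16)/(154 + 16) = -114/(170/118) = -114/((1/118)*170) = -114/85/59 = -114*59/85 = -6726/85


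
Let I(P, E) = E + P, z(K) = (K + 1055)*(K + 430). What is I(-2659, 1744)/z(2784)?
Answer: -915/12338546 ≈ -7.4158e-5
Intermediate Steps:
z(K) = (430 + K)*(1055 + K) (z(K) = (1055 + K)*(430 + K) = (430 + K)*(1055 + K))
I(-2659, 1744)/z(2784) = (1744 - 2659)/(453650 + 2784² + 1485*2784) = -915/(453650 + 7750656 + 4134240) = -915/12338546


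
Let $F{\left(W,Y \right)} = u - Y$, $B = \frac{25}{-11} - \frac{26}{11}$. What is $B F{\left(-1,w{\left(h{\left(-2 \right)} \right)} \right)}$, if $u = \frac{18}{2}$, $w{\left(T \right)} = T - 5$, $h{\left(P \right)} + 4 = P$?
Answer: $- \frac{1020}{11} \approx -92.727$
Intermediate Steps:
$h{\left(P \right)} = -4 + P$
$w{\left(T \right)} = -5 + T$
$B = - \frac{51}{11}$ ($B = 25 \left(- \frac{1}{11}\right) - \frac{26}{11} = - \frac{25}{11} - \frac{26}{11} = - \frac{51}{11} \approx -4.6364$)
$u = 9$ ($u = 18 \cdot \frac{1}{2} = 9$)
$F{\left(W,Y \right)} = 9 - Y$
$B F{\left(-1,w{\left(h{\left(-2 \right)} \right)} \right)} = - \frac{51 \left(9 - \left(-5 - 6\right)\right)}{11} = - \frac{51 \left(9 - -11\right)}{11} = - \frac{51 \left(9 + 11\right)}{11} = \left(- \frac{51}{11}\right) 20 = - \frac{1020}{11}$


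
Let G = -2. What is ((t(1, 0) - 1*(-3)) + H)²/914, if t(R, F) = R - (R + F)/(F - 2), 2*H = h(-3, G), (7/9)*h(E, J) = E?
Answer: 162/22393 ≈ 0.0072344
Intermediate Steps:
h(E, J) = 9*E/7
H = -27/14 (H = ((9/7)*(-3))/2 = (½)*(-27/7) = -27/14 ≈ -1.9286)
t(R, F) = R - (F + R)/(-2 + F)
((t(1, 0) - 1*(-3)) + H)²/914 = (((-1*0 - 3*1 + 0*1)/(-2 + 0) - 1*(-3)) - 27/14)²/914 = (((0 - 3 + 0)/(-2) + 3) - 27/14)²*(1/914) = ((-½*(-3) + 3) - 27/14)²*(1/914) = ((3/2 + 3) - 27/14)²*(1/914) = (9/2 - 27/14)²*(1/914) = (18/7)²*(1/914) = (324/49)*(1/914) = 162/22393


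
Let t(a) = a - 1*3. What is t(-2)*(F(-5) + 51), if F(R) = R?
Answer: -230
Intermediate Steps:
t(a) = -3 + a (t(a) = a - 3 = -3 + a)
t(-2)*(F(-5) + 51) = (-3 - 2)*(-5 + 51) = -5*46 = -230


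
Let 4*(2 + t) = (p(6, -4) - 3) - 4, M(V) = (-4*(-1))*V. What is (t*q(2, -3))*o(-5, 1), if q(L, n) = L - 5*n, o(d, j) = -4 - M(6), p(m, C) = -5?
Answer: 2380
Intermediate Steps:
M(V) = 4*V
o(d, j) = -28 (o(d, j) = -4 - 4*6 = -4 - 1*24 = -4 - 24 = -28)
t = -5 (t = -2 + ((-5 - 3) - 4)/4 = -2 + (-8 - 4)/4 = -2 + (¼)*(-12) = -2 - 3 = -5)
(t*q(2, -3))*o(-5, 1) = -5*(2 - 5*(-3))*(-28) = -5*(2 + 15)*(-28) = -5*17*(-28) = -85*(-28) = 2380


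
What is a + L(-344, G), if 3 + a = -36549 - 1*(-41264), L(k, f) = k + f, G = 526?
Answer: 4894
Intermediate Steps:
L(k, f) = f + k
a = 4712 (a = -3 + (-36549 - 1*(-41264)) = -3 + (-36549 + 41264) = -3 + 4715 = 4712)
a + L(-344, G) = 4712 + (526 - 344) = 4712 + 182 = 4894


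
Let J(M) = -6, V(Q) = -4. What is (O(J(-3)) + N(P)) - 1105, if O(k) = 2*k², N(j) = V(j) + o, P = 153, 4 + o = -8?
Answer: -1049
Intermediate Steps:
o = -12 (o = -4 - 8 = -12)
N(j) = -16 (N(j) = -4 - 12 = -16)
(O(J(-3)) + N(P)) - 1105 = (2*(-6)² - 16) - 1105 = (2*36 - 16) - 1105 = (72 - 16) - 1105 = 56 - 1105 = -1049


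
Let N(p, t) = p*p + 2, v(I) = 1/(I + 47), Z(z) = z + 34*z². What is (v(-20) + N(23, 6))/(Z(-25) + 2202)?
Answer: 14338/632529 ≈ 0.022668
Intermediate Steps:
v(I) = 1/(47 + I)
N(p, t) = 2 + p² (N(p, t) = p² + 2 = 2 + p²)
(v(-20) + N(23, 6))/(Z(-25) + 2202) = (1/(47 - 20) + (2 + 23²))/(-25*(1 + 34*(-25)) + 2202) = (1/27 + (2 + 529))/(-25*(1 - 850) + 2202) = (1/27 + 531)/(-25*(-849) + 2202) = 14338/(27*(21225 + 2202)) = (14338/27)/23427 = (14338/27)*(1/23427) = 14338/632529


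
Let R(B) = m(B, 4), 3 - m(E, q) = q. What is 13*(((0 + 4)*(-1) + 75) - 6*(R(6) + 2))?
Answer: 845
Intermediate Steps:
m(E, q) = 3 - q
R(B) = -1 (R(B) = 3 - 1*4 = 3 - 4 = -1)
13*(((0 + 4)*(-1) + 75) - 6*(R(6) + 2)) = 13*(((0 + 4)*(-1) + 75) - 6*(-1 + 2)) = 13*((4*(-1) + 75) - 6*1) = 13*((-4 + 75) - 6) = 13*(71 - 6) = 13*65 = 845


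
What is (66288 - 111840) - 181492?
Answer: -227044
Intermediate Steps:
(66288 - 111840) - 181492 = -45552 - 181492 = -227044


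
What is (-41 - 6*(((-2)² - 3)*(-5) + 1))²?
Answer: 289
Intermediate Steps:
(-41 - 6*(((-2)² - 3)*(-5) + 1))² = (-41 - 6*((4 - 3)*(-5) + 1))² = (-41 - 6*(1*(-5) + 1))² = (-41 - 6*(-5 + 1))² = (-41 - 6*(-4))² = (-41 + 24)² = (-17)² = 289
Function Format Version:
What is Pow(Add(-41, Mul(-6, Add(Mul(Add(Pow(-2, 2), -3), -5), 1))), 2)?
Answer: 289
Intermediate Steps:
Pow(Add(-41, Mul(-6, Add(Mul(Add(Pow(-2, 2), -3), -5), 1))), 2) = Pow(Add(-41, Mul(-6, Add(Mul(Add(4, -3), -5), 1))), 2) = Pow(Add(-41, Mul(-6, Add(Mul(1, -5), 1))), 2) = Pow(Add(-41, Mul(-6, Add(-5, 1))), 2) = Pow(Add(-41, Mul(-6, -4)), 2) = Pow(Add(-41, 24), 2) = Pow(-17, 2) = 289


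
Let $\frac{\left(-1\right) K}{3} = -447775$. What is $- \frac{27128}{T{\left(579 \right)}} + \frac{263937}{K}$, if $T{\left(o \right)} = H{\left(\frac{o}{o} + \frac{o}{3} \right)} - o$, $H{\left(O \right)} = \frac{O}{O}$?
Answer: $\frac{6099046031}{129406975} \approx 47.131$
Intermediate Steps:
$H{\left(O \right)} = 1$
$K = 1343325$ ($K = \left(-3\right) \left(-447775\right) = 1343325$)
$T{\left(o \right)} = 1 - o$
$- \frac{27128}{T{\left(579 \right)}} + \frac{263937}{K} = - \frac{27128}{1 - 579} + \frac{263937}{1343325} = - \frac{27128}{1 - 579} + 263937 \cdot \frac{1}{1343325} = - \frac{27128}{-578} + \frac{87979}{447775} = \left(-27128\right) \left(- \frac{1}{578}\right) + \frac{87979}{447775} = \frac{13564}{289} + \frac{87979}{447775} = \frac{6099046031}{129406975}$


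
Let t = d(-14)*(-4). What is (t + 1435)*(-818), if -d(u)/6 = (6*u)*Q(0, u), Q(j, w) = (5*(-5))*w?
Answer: 576006970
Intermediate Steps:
Q(j, w) = -25*w
d(u) = 900*u² (d(u) = -6*6*u*(-25*u) = -(-900)*u² = 900*u²)
t = -705600 (t = (900*(-14)²)*(-4) = (900*196)*(-4) = 176400*(-4) = -705600)
(t + 1435)*(-818) = (-705600 + 1435)*(-818) = -704165*(-818) = 576006970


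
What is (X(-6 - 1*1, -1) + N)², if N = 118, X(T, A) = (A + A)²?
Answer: 14884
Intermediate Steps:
X(T, A) = 4*A² (X(T, A) = (2*A)² = 4*A²)
(X(-6 - 1*1, -1) + N)² = (4*(-1)² + 118)² = (4*1 + 118)² = (4 + 118)² = 122² = 14884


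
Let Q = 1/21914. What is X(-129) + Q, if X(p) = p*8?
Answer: -22615247/21914 ≈ -1032.0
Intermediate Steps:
X(p) = 8*p
Q = 1/21914 ≈ 4.5633e-5
X(-129) + Q = 8*(-129) + 1/21914 = -1032 + 1/21914 = -22615247/21914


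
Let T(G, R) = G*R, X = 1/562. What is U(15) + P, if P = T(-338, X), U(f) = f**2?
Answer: 63056/281 ≈ 224.40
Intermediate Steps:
X = 1/562 ≈ 0.0017794
P = -169/281 (P = -338*1/562 = -169/281 ≈ -0.60142)
U(15) + P = 15**2 - 169/281 = 225 - 169/281 = 63056/281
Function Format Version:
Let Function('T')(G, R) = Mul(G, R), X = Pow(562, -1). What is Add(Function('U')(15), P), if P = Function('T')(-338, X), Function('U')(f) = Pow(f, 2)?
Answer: Rational(63056, 281) ≈ 224.40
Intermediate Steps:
X = Rational(1, 562) ≈ 0.0017794
P = Rational(-169, 281) (P = Mul(-338, Rational(1, 562)) = Rational(-169, 281) ≈ -0.60142)
Add(Function('U')(15), P) = Add(Pow(15, 2), Rational(-169, 281)) = Add(225, Rational(-169, 281)) = Rational(63056, 281)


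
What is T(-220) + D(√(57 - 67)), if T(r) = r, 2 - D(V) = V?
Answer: -218 - I*√10 ≈ -218.0 - 3.1623*I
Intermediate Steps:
D(V) = 2 - V
T(-220) + D(√(57 - 67)) = -220 + (2 - √(57 - 67)) = -220 + (2 - √(-10)) = -220 + (2 - I*√10) = -218 - I*√10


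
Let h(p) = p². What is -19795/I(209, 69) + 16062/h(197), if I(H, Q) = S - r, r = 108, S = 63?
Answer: 153789389/349281 ≈ 440.30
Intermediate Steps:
I(H, Q) = -45 (I(H, Q) = 63 - 1*108 = 63 - 108 = -45)
-19795/I(209, 69) + 16062/h(197) = -19795/(-45) + 16062/(197²) = -19795*(-1/45) + 16062/38809 = 3959/9 + 16062*(1/38809) = 3959/9 + 16062/38809 = 153789389/349281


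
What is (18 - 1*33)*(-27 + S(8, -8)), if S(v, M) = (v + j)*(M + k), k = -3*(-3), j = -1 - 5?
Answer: 375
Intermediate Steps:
j = -6
k = 9
S(v, M) = (-6 + v)*(9 + M) (S(v, M) = (v - 6)*(M + 9) = (-6 + v)*(9 + M))
(18 - 1*33)*(-27 + S(8, -8)) = (18 - 1*33)*(-27 + (-54 - 6*(-8) + 9*8 - 8*8)) = (18 - 33)*(-27 + (-54 + 48 + 72 - 64)) = -15*(-27 + 2) = -15*(-25) = 375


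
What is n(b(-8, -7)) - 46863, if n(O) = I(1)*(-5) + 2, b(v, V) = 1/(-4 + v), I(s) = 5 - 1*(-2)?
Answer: -46896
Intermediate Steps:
I(s) = 7 (I(s) = 5 + 2 = 7)
n(O) = -33 (n(O) = 7*(-5) + 2 = -35 + 2 = -33)
n(b(-8, -7)) - 46863 = -33 - 46863 = -46896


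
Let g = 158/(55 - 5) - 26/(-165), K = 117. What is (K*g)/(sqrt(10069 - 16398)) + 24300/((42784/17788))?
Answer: 27015525/2674 - 106743*I*sqrt(6329)/1740475 ≈ 10103.0 - 4.8791*I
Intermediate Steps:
g = 2737/825 (g = 158/50 - 26*(-1/165) = 158*(1/50) + 26/165 = 79/25 + 26/165 = 2737/825 ≈ 3.3176)
(K*g)/(sqrt(10069 - 16398)) + 24300/((42784/17788)) = (117*(2737/825))/(sqrt(10069 - 16398)) + 24300/((42784/17788)) = 106743/(275*(sqrt(-6329))) + 24300/((42784*(1/17788))) = 106743/(275*((I*sqrt(6329)))) + 24300/(10696/4447) = 106743*(-I*sqrt(6329)/6329)/275 + 24300*(4447/10696) = -106743*I*sqrt(6329)/1740475 + 27015525/2674 = 27015525/2674 - 106743*I*sqrt(6329)/1740475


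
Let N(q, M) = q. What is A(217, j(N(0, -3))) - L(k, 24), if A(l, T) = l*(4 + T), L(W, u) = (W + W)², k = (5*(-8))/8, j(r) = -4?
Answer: -100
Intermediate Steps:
k = -5 (k = -40*⅛ = -5)
L(W, u) = 4*W² (L(W, u) = (2*W)² = 4*W²)
A(217, j(N(0, -3))) - L(k, 24) = 217*(4 - 4) - 4*(-5)² = 217*0 - 4*25 = 0 - 1*100 = 0 - 100 = -100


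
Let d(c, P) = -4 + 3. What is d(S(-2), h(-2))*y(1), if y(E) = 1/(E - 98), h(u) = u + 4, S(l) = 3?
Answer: 1/97 ≈ 0.010309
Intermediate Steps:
h(u) = 4 + u
d(c, P) = -1
y(E) = 1/(-98 + E)
d(S(-2), h(-2))*y(1) = -1/(-98 + 1) = -1/(-97) = -1*(-1/97) = 1/97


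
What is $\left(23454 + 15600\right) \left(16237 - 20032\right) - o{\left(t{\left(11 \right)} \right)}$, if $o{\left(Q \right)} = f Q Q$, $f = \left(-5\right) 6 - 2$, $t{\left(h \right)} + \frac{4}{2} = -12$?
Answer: $-148203658$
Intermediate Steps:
$t{\left(h \right)} = -14$ ($t{\left(h \right)} = -2 - 12 = -14$)
$f = -32$ ($f = -30 - 2 = -32$)
$o{\left(Q \right)} = - 32 Q^{2}$ ($o{\left(Q \right)} = - 32 Q Q = - 32 Q^{2}$)
$\left(23454 + 15600\right) \left(16237 - 20032\right) - o{\left(t{\left(11 \right)} \right)} = \left(23454 + 15600\right) \left(16237 - 20032\right) - - 32 \left(-14\right)^{2} = 39054 \left(-3795\right) - \left(-32\right) 196 = -148209930 - -6272 = -148209930 + 6272 = -148203658$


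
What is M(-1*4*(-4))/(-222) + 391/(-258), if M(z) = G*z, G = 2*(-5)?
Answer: -2529/3182 ≈ -0.79478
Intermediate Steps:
G = -10
M(z) = -10*z
M(-1*4*(-4))/(-222) + 391/(-258) = -10*(-1*4)*(-4)/(-222) + 391/(-258) = -(-40)*(-4)*(-1/222) + 391*(-1/258) = -10*16*(-1/222) - 391/258 = -160*(-1/222) - 391/258 = 80/111 - 391/258 = -2529/3182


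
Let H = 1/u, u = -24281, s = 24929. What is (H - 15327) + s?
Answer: 233146161/24281 ≈ 9602.0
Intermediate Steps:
H = -1/24281 (H = 1/(-24281) = -1/24281 ≈ -4.1184e-5)
(H - 15327) + s = (-1/24281 - 15327) + 24929 = -372154888/24281 + 24929 = 233146161/24281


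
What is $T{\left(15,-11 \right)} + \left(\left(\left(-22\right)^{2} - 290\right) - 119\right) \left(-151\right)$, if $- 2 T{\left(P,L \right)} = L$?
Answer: $- \frac{22639}{2} \approx -11320.0$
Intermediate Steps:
$T{\left(P,L \right)} = - \frac{L}{2}$
$T{\left(15,-11 \right)} + \left(\left(\left(-22\right)^{2} - 290\right) - 119\right) \left(-151\right) = \left(- \frac{1}{2}\right) \left(-11\right) + \left(\left(\left(-22\right)^{2} - 290\right) - 119\right) \left(-151\right) = \frac{11}{2} + \left(\left(484 - 290\right) - 119\right) \left(-151\right) = \frac{11}{2} + \left(194 - 119\right) \left(-151\right) = \frac{11}{2} + 75 \left(-151\right) = \frac{11}{2} - 11325 = - \frac{22639}{2}$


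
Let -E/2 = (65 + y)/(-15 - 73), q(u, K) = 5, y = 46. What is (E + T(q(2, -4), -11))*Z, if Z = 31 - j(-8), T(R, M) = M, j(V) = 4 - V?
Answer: -7087/44 ≈ -161.07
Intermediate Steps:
Z = 19 (Z = 31 - (4 - 1*(-8)) = 31 - (4 + 8) = 31 - 1*12 = 31 - 12 = 19)
E = 111/44 (E = -2*(65 + 46)/(-15 - 73) = -222/(-88) = -222*(-1)/88 = -2*(-111/88) = 111/44 ≈ 2.5227)
(E + T(q(2, -4), -11))*Z = (111/44 - 11)*19 = -373/44*19 = -7087/44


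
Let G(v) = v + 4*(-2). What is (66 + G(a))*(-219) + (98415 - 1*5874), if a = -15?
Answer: 83124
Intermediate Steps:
G(v) = -8 + v (G(v) = v - 8 = -8 + v)
(66 + G(a))*(-219) + (98415 - 1*5874) = (66 + (-8 - 15))*(-219) + (98415 - 1*5874) = (66 - 23)*(-219) + (98415 - 5874) = 43*(-219) + 92541 = -9417 + 92541 = 83124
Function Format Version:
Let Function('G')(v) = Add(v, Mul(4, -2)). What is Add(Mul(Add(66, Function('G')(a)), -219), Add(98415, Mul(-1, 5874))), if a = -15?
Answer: 83124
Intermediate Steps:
Function('G')(v) = Add(-8, v) (Function('G')(v) = Add(v, -8) = Add(-8, v))
Add(Mul(Add(66, Function('G')(a)), -219), Add(98415, Mul(-1, 5874))) = Add(Mul(Add(66, Add(-8, -15)), -219), Add(98415, Mul(-1, 5874))) = Add(Mul(Add(66, -23), -219), Add(98415, -5874)) = Add(Mul(43, -219), 92541) = Add(-9417, 92541) = 83124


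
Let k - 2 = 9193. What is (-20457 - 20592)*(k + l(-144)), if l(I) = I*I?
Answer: -1228637619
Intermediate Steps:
k = 9195 (k = 2 + 9193 = 9195)
l(I) = I²
(-20457 - 20592)*(k + l(-144)) = (-20457 - 20592)*(9195 + (-144)²) = -41049*(9195 + 20736) = -41049*29931 = -1228637619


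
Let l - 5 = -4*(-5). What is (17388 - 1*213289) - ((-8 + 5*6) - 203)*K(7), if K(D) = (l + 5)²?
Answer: -33001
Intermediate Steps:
l = 25 (l = 5 - 4*(-5) = 5 + 20 = 25)
K(D) = 900 (K(D) = (25 + 5)² = 30² = 900)
(17388 - 1*213289) - ((-8 + 5*6) - 203)*K(7) = (17388 - 1*213289) - ((-8 + 5*6) - 203)*900 = (17388 - 213289) - ((-8 + 30) - 203)*900 = -195901 - (22 - 203)*900 = -195901 - (-181)*900 = -195901 - 1*(-162900) = -195901 + 162900 = -33001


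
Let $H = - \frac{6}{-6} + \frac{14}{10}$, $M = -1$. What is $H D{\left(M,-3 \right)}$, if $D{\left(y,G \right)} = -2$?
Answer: $- \frac{24}{5} \approx -4.8$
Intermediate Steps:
$H = \frac{12}{5}$ ($H = \left(-6\right) \left(- \frac{1}{6}\right) + 14 \cdot \frac{1}{10} = 1 + \frac{7}{5} = \frac{12}{5} \approx 2.4$)
$H D{\left(M,-3 \right)} = \frac{12}{5} \left(-2\right) = - \frac{24}{5}$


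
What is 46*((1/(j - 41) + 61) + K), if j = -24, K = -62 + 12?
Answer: 32844/65 ≈ 505.29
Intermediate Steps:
K = -50
46*((1/(j - 41) + 61) + K) = 46*((1/(-24 - 41) + 61) - 50) = 46*((1/(-65) + 61) - 50) = 46*((-1/65 + 61) - 50) = 46*(3964/65 - 50) = 46*(714/65) = 32844/65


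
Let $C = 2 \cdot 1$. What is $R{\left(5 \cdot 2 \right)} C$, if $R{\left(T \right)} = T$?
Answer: $20$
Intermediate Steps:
$C = 2$
$R{\left(5 \cdot 2 \right)} C = 5 \cdot 2 \cdot 2 = 10 \cdot 2 = 20$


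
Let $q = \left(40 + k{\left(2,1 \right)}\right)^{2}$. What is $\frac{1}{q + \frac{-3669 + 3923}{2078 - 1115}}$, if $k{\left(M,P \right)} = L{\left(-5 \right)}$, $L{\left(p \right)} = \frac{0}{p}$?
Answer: $\frac{963}{1541054} \approx 0.0006249$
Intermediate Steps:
$L{\left(p \right)} = 0$
$k{\left(M,P \right)} = 0$
$q = 1600$ ($q = \left(40 + 0\right)^{2} = 40^{2} = 1600$)
$\frac{1}{q + \frac{-3669 + 3923}{2078 - 1115}} = \frac{1}{1600 + \frac{-3669 + 3923}{2078 - 1115}} = \frac{1}{1600 + \frac{254}{963}} = \frac{1}{\frac{1541054}{963}} = \frac{963}{1541054}$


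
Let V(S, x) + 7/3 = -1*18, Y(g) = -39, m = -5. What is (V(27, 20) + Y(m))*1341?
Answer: -79566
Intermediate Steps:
V(S, x) = -61/3 (V(S, x) = -7/3 - 1*18 = -7/3 - 18 = -61/3)
(V(27, 20) + Y(m))*1341 = (-61/3 - 39)*1341 = -178/3*1341 = -79566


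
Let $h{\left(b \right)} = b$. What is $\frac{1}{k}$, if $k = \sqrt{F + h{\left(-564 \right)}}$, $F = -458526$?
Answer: $- \frac{i \sqrt{51010}}{153030} \approx - 0.0014759 i$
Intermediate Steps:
$k = 3 i \sqrt{51010}$ ($k = \sqrt{-458526 - 564} = \sqrt{-459090} = 3 i \sqrt{51010} \approx 677.56 i$)
$\frac{1}{k} = \frac{1}{3 i \sqrt{51010}} = - \frac{i \sqrt{51010}}{153030}$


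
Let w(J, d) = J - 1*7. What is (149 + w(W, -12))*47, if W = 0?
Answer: 6674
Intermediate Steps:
w(J, d) = -7 + J (w(J, d) = J - 7 = -7 + J)
(149 + w(W, -12))*47 = (149 + (-7 + 0))*47 = (149 - 7)*47 = 142*47 = 6674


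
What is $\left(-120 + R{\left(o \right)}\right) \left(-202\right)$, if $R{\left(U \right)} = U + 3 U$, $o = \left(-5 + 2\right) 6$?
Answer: $38784$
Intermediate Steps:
$o = -18$ ($o = \left(-3\right) 6 = -18$)
$R{\left(U \right)} = 4 U$
$\left(-120 + R{\left(o \right)}\right) \left(-202\right) = \left(-120 + 4 \left(-18\right)\right) \left(-202\right) = \left(-120 - 72\right) \left(-202\right) = \left(-192\right) \left(-202\right) = 38784$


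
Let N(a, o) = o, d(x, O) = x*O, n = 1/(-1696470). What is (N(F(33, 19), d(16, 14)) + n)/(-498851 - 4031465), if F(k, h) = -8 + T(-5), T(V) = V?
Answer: -380009279/7685545184520 ≈ -4.9445e-5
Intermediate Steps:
n = -1/1696470 ≈ -5.8946e-7
d(x, O) = O*x
F(k, h) = -13 (F(k, h) = -8 - 5 = -13)
(N(F(33, 19), d(16, 14)) + n)/(-498851 - 4031465) = (14*16 - 1/1696470)/(-498851 - 4031465) = (224 - 1/1696470)/(-4530316) = (380009279/1696470)*(-1/4530316) = -380009279/7685545184520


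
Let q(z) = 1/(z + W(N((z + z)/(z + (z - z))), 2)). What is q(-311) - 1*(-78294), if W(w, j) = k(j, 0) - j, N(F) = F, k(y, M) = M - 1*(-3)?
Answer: 24271139/310 ≈ 78294.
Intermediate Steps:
k(y, M) = 3 + M (k(y, M) = M + 3 = 3 + M)
W(w, j) = 3 - j (W(w, j) = (3 + 0) - j = 3 - j)
q(z) = 1/(1 + z) (q(z) = 1/(z + (3 - 1*2)) = 1/(z + (3 - 2)) = 1/(z + 1) = 1/(1 + z))
q(-311) - 1*(-78294) = 1/(1 - 311) - 1*(-78294) = 1/(-310) + 78294 = -1/310 + 78294 = 24271139/310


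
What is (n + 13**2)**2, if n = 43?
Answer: 44944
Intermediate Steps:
(n + 13**2)**2 = (43 + 13**2)**2 = (43 + 169)**2 = 212**2 = 44944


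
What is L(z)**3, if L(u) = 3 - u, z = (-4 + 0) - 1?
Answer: 512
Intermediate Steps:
z = -5 (z = -4 - 1 = -5)
L(z)**3 = (3 - 1*(-5))**3 = (3 + 5)**3 = 8**3 = 512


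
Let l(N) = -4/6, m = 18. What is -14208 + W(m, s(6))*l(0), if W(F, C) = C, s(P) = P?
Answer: -14212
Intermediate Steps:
l(N) = -2/3 (l(N) = -4*1/6 = -2/3)
-14208 + W(m, s(6))*l(0) = -14208 + 6*(-2/3) = -14208 - 4 = -14212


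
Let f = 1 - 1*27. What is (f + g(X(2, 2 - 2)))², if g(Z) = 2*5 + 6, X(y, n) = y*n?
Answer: 100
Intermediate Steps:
X(y, n) = n*y
g(Z) = 16 (g(Z) = 10 + 6 = 16)
f = -26 (f = 1 - 27 = -26)
(f + g(X(2, 2 - 2)))² = (-26 + 16)² = (-10)² = 100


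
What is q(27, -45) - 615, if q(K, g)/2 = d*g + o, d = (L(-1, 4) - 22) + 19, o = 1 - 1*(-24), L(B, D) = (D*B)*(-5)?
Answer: -2095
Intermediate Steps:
L(B, D) = -5*B*D (L(B, D) = (B*D)*(-5) = -5*B*D)
o = 25 (o = 1 + 24 = 25)
d = 17 (d = (-5*(-1)*4 - 22) + 19 = (20 - 22) + 19 = -2 + 19 = 17)
q(K, g) = 50 + 34*g (q(K, g) = 2*(17*g + 25) = 2*(25 + 17*g) = 50 + 34*g)
q(27, -45) - 615 = (50 + 34*(-45)) - 615 = (50 - 1530) - 615 = -1480 - 615 = -2095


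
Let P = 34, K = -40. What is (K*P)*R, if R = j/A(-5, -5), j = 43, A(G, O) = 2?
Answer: -29240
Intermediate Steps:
R = 43/2 ≈ 21.500
(K*P)*R = -40*34*(43/2) = -1360*43/2 = -29240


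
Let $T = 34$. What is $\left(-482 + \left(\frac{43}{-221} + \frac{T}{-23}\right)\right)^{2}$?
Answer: $\frac{6044266503081}{25836889} \approx 2.3394 \cdot 10^{5}$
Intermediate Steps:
$\left(-482 + \left(\frac{43}{-221} + \frac{T}{-23}\right)\right)^{2} = \left(-482 + \left(\frac{43}{-221} + \frac{34}{-23}\right)\right)^{2} = \left(-482 + \left(43 \left(- \frac{1}{221}\right) + 34 \left(- \frac{1}{23}\right)\right)\right)^{2} = \left(-482 - \frac{8503}{5083}\right)^{2} = \left(- \frac{2458509}{5083}\right)^{2} = \frac{6044266503081}{25836889}$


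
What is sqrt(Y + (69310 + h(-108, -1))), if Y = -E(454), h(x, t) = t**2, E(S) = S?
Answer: sqrt(68857) ≈ 262.41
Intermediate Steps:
Y = -454 (Y = -1*454 = -454)
sqrt(Y + (69310 + h(-108, -1))) = sqrt(-454 + (69310 + (-1)**2)) = sqrt(-454 + (69310 + 1)) = sqrt(-454 + 69311) = sqrt(68857)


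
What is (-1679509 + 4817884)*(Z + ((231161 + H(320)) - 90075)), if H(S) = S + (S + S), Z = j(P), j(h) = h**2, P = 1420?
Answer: 6774012965250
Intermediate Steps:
Z = 2016400 (Z = 1420**2 = 2016400)
H(S) = 3*S (H(S) = S + 2*S = 3*S)
(-1679509 + 4817884)*(Z + ((231161 + H(320)) - 90075)) = (-1679509 + 4817884)*(2016400 + ((231161 + 3*320) - 90075)) = 3138375*(2016400 + ((231161 + 960) - 90075)) = 3138375*(2016400 + (232121 - 90075)) = 3138375*(2016400 + 142046) = 3138375*2158446 = 6774012965250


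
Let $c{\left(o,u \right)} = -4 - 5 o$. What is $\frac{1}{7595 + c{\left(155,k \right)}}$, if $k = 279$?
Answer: $\frac{1}{6816} \approx 0.00014671$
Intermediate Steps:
$\frac{1}{7595 + c{\left(155,k \right)}} = \frac{1}{7595 - 779} = \frac{1}{6816}$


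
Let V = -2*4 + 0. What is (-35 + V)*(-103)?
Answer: 4429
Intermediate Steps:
V = -8 (V = -8 + 0 = -8)
(-35 + V)*(-103) = (-35 - 8)*(-103) = -43*(-103) = 4429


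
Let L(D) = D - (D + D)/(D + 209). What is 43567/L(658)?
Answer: 37772589/569170 ≈ 66.364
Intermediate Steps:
L(D) = D - 2*D/(209 + D)
43567/L(658) = 43567/((658*(207 + 658)/(209 + 658))) = 43567/((658*865/867)) = 43567/((658*(1/867)*865)) = 43567/(569170/867) = 43567*(867/569170) = 37772589/569170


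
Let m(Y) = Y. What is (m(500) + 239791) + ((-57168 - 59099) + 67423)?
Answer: 191447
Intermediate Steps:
(m(500) + 239791) + ((-57168 - 59099) + 67423) = (500 + 239791) + ((-57168 - 59099) + 67423) = 240291 + (-116267 + 67423) = 240291 - 48844 = 191447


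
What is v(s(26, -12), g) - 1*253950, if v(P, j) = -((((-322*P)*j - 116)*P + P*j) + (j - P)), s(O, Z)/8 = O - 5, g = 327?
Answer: 2971528299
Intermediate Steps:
s(O, Z) = -40 + 8*O (s(O, Z) = 8*(O - 5) = 8*(-5 + O) = -40 + 8*O)
v(P, j) = P - j - P*j - P*(-116 - 322*P*j) (v(P, j) = -(((-322*P*j - 116)*P + P*j) + (j - P)) = -(((-116 - 322*P*j)*P + P*j) + (j - P)) = -((P*(-116 - 322*P*j) + P*j) + (j - P)) = -((P*j + P*(-116 - 322*P*j)) + (j - P)) = -(j - P + P*j + P*(-116 - 322*P*j)) = P - j - P*j - P*(-116 - 322*P*j))
v(s(26, -12), g) - 1*253950 = (-1*327 + 117*(-40 + 8*26) - 1*(-40 + 8*26)*327 + 322*327*(-40 + 8*26)²) - 1*253950 = (-327 + 117*(-40 + 208) - 1*(-40 + 208)*327 + 322*327*(-40 + 208)²) - 253950 = (-327 + 117*168 - 1*168*327 + 322*327*168²) - 253950 = (-327 + 19656 - 54936 + 322*327*28224) - 253950 = (-327 + 19656 - 54936 + 2971817856) - 253950 = 2971782249 - 253950 = 2971528299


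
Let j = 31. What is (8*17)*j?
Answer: 4216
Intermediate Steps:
(8*17)*j = (8*17)*31 = 136*31 = 4216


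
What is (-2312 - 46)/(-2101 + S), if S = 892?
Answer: 786/403 ≈ 1.9504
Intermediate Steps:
(-2312 - 46)/(-2101 + S) = (-2312 - 46)/(-2101 + 892) = -2358/(-1209) = -2358*(-1/1209) = 786/403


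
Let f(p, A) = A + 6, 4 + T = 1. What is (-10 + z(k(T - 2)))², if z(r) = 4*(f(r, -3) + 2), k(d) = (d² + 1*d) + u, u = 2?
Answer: 100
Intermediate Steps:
T = -3 (T = -4 + 1 = -3)
f(p, A) = 6 + A
k(d) = 2 + d + d² (k(d) = (d² + 1*d) + 2 = (d² + d) + 2 = (d + d²) + 2 = 2 + d + d²)
z(r) = 20 (z(r) = 4*((6 - 3) + 2) = 4*(3 + 2) = 4*5 = 20)
(-10 + z(k(T - 2)))² = (-10 + 20)² = 10² = 100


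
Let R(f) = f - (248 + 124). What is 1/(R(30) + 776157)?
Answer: 1/775815 ≈ 1.2890e-6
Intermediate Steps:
R(f) = -372 + f (R(f) = f - 1*372 = f - 372 = -372 + f)
1/(R(30) + 776157) = 1/((-372 + 30) + 776157) = 1/(-342 + 776157) = 1/775815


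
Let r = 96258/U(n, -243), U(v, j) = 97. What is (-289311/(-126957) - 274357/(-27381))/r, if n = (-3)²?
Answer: 691176185930/55768830885531 ≈ 0.012394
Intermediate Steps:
n = 9
r = 96258/97 ≈ 992.35
(-289311/(-126957) - 274357/(-27381))/r = (-289311/(-126957) - 274357/(-27381))/(96258/97) = (-289311*(-1/126957) - 274357*(-1/27381))*(97/96258) = (96437/42319 + 274357/27381)*(97/96258) = (14251055380/1158736539)*(97/96258) = 691176185930/55768830885531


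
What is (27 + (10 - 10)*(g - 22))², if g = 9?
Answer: 729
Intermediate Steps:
(27 + (10 - 10)*(g - 22))² = (27 + (10 - 10)*(9 - 22))² = (27 + 0*(-13))² = (27 + 0)² = 27² = 729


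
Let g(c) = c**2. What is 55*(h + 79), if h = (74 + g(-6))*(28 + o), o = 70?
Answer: 597245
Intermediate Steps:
h = 10780 (h = (74 + (-6)**2)*(28 + 70) = (74 + 36)*98 = 110*98 = 10780)
55*(h + 79) = 55*(10780 + 79) = 55*10859 = 597245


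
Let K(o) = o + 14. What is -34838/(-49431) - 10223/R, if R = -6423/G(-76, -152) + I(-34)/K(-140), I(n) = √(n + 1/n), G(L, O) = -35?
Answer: 2*(-5343645711186*I + 87095*√39338)/(49431*(5*√39338 + 3930876*I)) ≈ -55.002 - 0.014054*I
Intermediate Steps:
K(o) = 14 + o
R = 6423/35 - I*√39338/4284 (R = -6423/(-35) + √(-34 + 1/(-34))/(14 - 140) = -6423*(-1/35) + √(-34 - 1/34)/(-126) = 6423/35 + √(-1157/34)*(-1/126) = 6423/35 + (I*√39338/34)*(-1/126) = 6423/35 - I*√39338/4284 ≈ 183.51 - 0.046297*I)
-34838/(-49431) - 10223/R = -34838/(-49431) - 10223/(6423/35 - I*√39338/4284) = -34838*(-1/49431) - 10223/(6423/35 - I*√39338/4284) = 34838/49431 - 10223/(6423/35 - I*√39338/4284)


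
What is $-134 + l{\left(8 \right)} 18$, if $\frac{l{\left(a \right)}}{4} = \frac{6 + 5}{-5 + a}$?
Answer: $130$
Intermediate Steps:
$l{\left(a \right)} = \frac{44}{-5 + a}$ ($l{\left(a \right)} = 4 \frac{6 + 5}{-5 + a} = 4 \frac{11}{-5 + a} = \frac{44}{-5 + a}$)
$-134 + l{\left(8 \right)} 18 = -134 + \frac{44}{-5 + 8} \cdot 18 = -134 + \frac{44}{3} \cdot 18 = -134 + 264 = 130$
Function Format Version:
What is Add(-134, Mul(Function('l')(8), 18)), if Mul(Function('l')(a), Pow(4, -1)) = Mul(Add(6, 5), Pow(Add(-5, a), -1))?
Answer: 130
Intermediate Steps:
Function('l')(a) = Mul(44, Pow(Add(-5, a), -1)) (Function('l')(a) = Mul(4, Mul(Add(6, 5), Pow(Add(-5, a), -1))) = Mul(4, Mul(11, Pow(Add(-5, a), -1))) = Mul(44, Pow(Add(-5, a), -1)))
Add(-134, Mul(Function('l')(8), 18)) = Add(-134, Mul(Mul(44, Pow(Add(-5, 8), -1)), 18)) = Add(-134, Mul(Mul(44, Pow(3, -1)), 18)) = Add(-134, Mul(Mul(44, Rational(1, 3)), 18)) = Add(-134, Mul(Rational(44, 3), 18)) = Add(-134, 264) = 130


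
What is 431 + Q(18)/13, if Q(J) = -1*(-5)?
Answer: 5608/13 ≈ 431.38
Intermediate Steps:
Q(J) = 5
431 + Q(18)/13 = 431 + 5/13 = 5608/13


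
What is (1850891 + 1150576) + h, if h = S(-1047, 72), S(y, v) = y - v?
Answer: 3000348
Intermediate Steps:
h = -1119 (h = -1047 - 1*72 = -1047 - 72 = -1119)
(1850891 + 1150576) + h = (1850891 + 1150576) - 1119 = 3001467 - 1119 = 3000348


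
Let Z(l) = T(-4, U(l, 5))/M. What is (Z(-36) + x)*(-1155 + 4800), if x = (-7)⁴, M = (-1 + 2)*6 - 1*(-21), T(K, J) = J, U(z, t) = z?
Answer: 8746785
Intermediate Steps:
M = 27 (M = 1*6 + 21 = 6 + 21 = 27)
x = 2401
Z(l) = l/27
(Z(-36) + x)*(-1155 + 4800) = ((1/27)*(-36) + 2401)*(-1155 + 4800) = (-4/3 + 2401)*3645 = (7199/3)*3645 = 8746785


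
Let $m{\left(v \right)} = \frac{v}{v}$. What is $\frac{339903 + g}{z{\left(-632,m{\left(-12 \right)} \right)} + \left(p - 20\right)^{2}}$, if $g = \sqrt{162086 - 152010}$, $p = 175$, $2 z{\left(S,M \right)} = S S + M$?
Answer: $\frac{679806}{447475} + \frac{4 \sqrt{2519}}{447475} \approx 1.5197$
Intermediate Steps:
$m{\left(v \right)} = 1$
$z{\left(S,M \right)} = \frac{M}{2} + \frac{S^{2}}{2}$ ($z{\left(S,M \right)} = \frac{S S + M}{2} = \frac{S^{2} + M}{2} = \frac{M + S^{2}}{2} = \frac{M}{2} + \frac{S^{2}}{2}$)
$g = 2 \sqrt{2519}$ ($g = \sqrt{10076} = 2 \sqrt{2519} \approx 100.38$)
$\frac{339903 + g}{z{\left(-632,m{\left(-12 \right)} \right)} + \left(p - 20\right)^{2}} = \frac{339903 + 2 \sqrt{2519}}{\left(\frac{1}{2} \cdot 1 + \frac{\left(-632\right)^{2}}{2}\right) + \left(175 - 20\right)^{2}} = \frac{339903 + 2 \sqrt{2519}}{\left(\frac{1}{2} + \frac{1}{2} \cdot 399424\right) + 155^{2}} = \frac{339903 + 2 \sqrt{2519}}{\left(\frac{1}{2} + 199712\right) + 24025} = \frac{339903 + 2 \sqrt{2519}}{\frac{399425}{2} + 24025} = \frac{339903 + 2 \sqrt{2519}}{\frac{447475}{2}} = \left(339903 + 2 \sqrt{2519}\right) \frac{2}{447475} = \frac{679806}{447475} + \frac{4 \sqrt{2519}}{447475}$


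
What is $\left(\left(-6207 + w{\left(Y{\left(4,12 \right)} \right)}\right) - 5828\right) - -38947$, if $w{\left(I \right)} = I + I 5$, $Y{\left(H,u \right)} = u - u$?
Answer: $26912$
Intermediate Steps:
$Y{\left(H,u \right)} = 0$
$w{\left(I \right)} = 6 I$ ($w{\left(I \right)} = I + 5 I = 6 I$)
$\left(\left(-6207 + w{\left(Y{\left(4,12 \right)} \right)}\right) - 5828\right) - -38947 = \left(\left(-6207 + 6 \cdot 0\right) - 5828\right) - -38947 = \left(\left(-6207 + 0\right) - 5828\right) + 38947 = \left(-6207 - 5828\right) + 38947 = -12035 + 38947 = 26912$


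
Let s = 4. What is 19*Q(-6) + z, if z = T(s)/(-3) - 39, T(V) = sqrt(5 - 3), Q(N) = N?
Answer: -153 - sqrt(2)/3 ≈ -153.47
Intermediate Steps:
T(V) = sqrt(2)
z = -39 - sqrt(2)/3 (z = sqrt(2)/(-3) - 39 = sqrt(2)*(-1/3) - 39 = -sqrt(2)/3 - 39 = -39 - sqrt(2)/3 ≈ -39.471)
19*Q(-6) + z = 19*(-6) + (-39 - sqrt(2)/3) = -114 + (-39 - sqrt(2)/3) = -153 - sqrt(2)/3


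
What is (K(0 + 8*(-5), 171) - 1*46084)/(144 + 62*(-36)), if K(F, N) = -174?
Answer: 23129/1044 ≈ 22.154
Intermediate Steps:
(K(0 + 8*(-5), 171) - 1*46084)/(144 + 62*(-36)) = (-174 - 1*46084)/(144 + 62*(-36)) = (-174 - 46084)/(144 - 2232) = -46258/(-2088) = -46258*(-1/2088) = 23129/1044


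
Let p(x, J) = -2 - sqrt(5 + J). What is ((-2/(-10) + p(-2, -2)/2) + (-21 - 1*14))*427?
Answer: -76433/5 - 427*sqrt(3)/2 ≈ -15656.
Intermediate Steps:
((-2/(-10) + p(-2, -2)/2) + (-21 - 1*14))*427 = ((-2/(-10) + (-2 - sqrt(5 - 2))/2) + (-21 - 1*14))*427 = ((-2*(-1/10) + (-2 - sqrt(3))*(1/2)) + (-21 - 14))*427 = ((1/5 + (-1 - sqrt(3)/2)) - 35)*427 = ((-4/5 - sqrt(3)/2) - 35)*427 = (-179/5 - sqrt(3)/2)*427 = -76433/5 - 427*sqrt(3)/2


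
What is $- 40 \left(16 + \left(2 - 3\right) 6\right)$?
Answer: $-400$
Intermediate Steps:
$- 40 \left(16 + \left(2 - 3\right) 6\right) = - 40 \left(16 - 6\right) = \left(-40\right) 10 = -400$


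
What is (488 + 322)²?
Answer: 656100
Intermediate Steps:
(488 + 322)² = 810² = 656100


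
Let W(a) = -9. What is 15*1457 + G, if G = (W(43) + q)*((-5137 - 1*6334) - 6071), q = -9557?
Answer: 167828627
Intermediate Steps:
G = 167806772 (G = (-9 - 9557)*((-5137 - 1*6334) - 6071) = -9566*((-5137 - 6334) - 6071) = -9566*(-11471 - 6071) = -9566*(-17542) = 167806772)
15*1457 + G = 15*1457 + 167806772 = 21855 + 167806772 = 167828627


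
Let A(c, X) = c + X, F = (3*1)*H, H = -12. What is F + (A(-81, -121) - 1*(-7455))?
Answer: 7217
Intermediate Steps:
F = -36 (F = (3*1)*(-12) = 3*(-12) = -36)
A(c, X) = X + c
F + (A(-81, -121) - 1*(-7455)) = -36 + ((-121 - 81) - 1*(-7455)) = -36 + (-202 + 7455) = -36 + 7253 = 7217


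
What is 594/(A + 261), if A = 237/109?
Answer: 10791/4781 ≈ 2.2571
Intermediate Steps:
A = 237/109 (A = 237*(1/109) = 237/109 ≈ 2.1743)
594/(A + 261) = 594/(237/109 + 261) = 594/(28686/109) = 594*(109/28686) = 10791/4781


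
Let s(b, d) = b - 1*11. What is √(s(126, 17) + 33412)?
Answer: √33527 ≈ 183.10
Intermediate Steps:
s(b, d) = -11 + b (s(b, d) = b - 11 = -11 + b)
√(s(126, 17) + 33412) = √((-11 + 126) + 33412) = √(115 + 33412) = √33527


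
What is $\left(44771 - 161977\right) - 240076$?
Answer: $-357282$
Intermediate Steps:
$\left(44771 - 161977\right) - 240076 = -117206 - 240076 = -357282$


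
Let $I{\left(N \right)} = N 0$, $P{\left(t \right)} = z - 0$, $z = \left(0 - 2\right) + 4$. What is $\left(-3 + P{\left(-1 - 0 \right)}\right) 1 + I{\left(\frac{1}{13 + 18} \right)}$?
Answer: $-1$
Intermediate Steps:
$z = 2$ ($z = -2 + 4 = 2$)
$P{\left(t \right)} = 2$ ($P{\left(t \right)} = 2 - 0 = 2 + 0 = 2$)
$I{\left(N \right)} = 0$
$\left(-3 + P{\left(-1 - 0 \right)}\right) 1 + I{\left(\frac{1}{13 + 18} \right)} = \left(-3 + 2\right) 1 + 0 = \left(-1\right) 1 + 0 = -1 + 0 = -1$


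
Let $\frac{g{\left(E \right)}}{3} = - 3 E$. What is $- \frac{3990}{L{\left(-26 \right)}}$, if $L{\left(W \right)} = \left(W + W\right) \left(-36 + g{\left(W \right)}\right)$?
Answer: $\frac{665}{1716} \approx 0.38753$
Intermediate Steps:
$g{\left(E \right)} = - 9 E$ ($g{\left(E \right)} = 3 \left(- 3 E\right) = - 9 E$)
$L{\left(W \right)} = 2 W \left(-36 - 9 W\right)$ ($L{\left(W \right)} = \left(W + W\right) \left(-36 - 9 W\right) = 2 W \left(-36 - 9 W\right)$)
$- \frac{3990}{L{\left(-26 \right)}} = - \frac{3990}{\left(-18\right) \left(-26\right) \left(4 - 26\right)} = - \frac{3990}{\left(-18\right) \left(-26\right) \left(-22\right)} = - \frac{3990}{-10296} = \left(-3990\right) \left(- \frac{1}{10296}\right) = \frac{665}{1716}$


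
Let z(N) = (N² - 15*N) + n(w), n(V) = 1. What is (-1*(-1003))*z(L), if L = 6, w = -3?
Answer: -53159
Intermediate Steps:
z(N) = 1 + N² - 15*N (z(N) = (N² - 15*N) + 1 = 1 + N² - 15*N)
(-1*(-1003))*z(L) = (-1*(-1003))*(1 + 6² - 15*6) = 1003*(1 + 36 - 90) = 1003*(-53) = -53159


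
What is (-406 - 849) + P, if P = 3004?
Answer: 1749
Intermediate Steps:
(-406 - 849) + P = (-406 - 849) + 3004 = -1255 + 3004 = 1749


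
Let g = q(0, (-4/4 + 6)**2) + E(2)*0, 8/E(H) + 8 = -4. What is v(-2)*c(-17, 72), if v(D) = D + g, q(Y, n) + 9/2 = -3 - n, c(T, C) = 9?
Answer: -621/2 ≈ -310.50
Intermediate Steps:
q(Y, n) = -15/2 - n (q(Y, n) = -9/2 + (-3 - n) = -15/2 - n)
E(H) = -2/3 (E(H) = 8/(-8 - 4) = 8/(-12) = 8*(-1/12) = -2/3)
g = -65/2 (g = (-15/2 - (-4/4 + 6)**2) - 2/3*0 = (-15/2 - (-4*1/4 + 6)**2) + 0 = (-15/2 - (-1 + 6)**2) + 0 = (-15/2 - 1*5**2) + 0 = (-15/2 - 1*25) + 0 = (-15/2 - 25) + 0 = -65/2 + 0 = -65/2 ≈ -32.500)
v(D) = -65/2 + D (v(D) = D - 65/2 = -65/2 + D)
v(-2)*c(-17, 72) = (-65/2 - 2)*9 = -69/2*9 = -621/2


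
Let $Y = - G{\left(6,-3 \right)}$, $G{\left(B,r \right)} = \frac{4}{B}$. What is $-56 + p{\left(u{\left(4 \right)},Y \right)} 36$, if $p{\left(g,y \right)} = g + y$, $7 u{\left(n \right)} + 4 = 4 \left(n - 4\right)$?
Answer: $- \frac{704}{7} \approx -100.57$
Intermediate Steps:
$Y = - \frac{2}{3}$ ($Y = - \frac{4}{6} = \left(-1\right) \frac{2}{3} = - \frac{2}{3} \approx -0.66667$)
$u{\left(n \right)} = - \frac{20}{7} + \frac{4 n}{7}$ ($u{\left(n \right)} = - \frac{4}{7} + \frac{4 \left(n - 4\right)}{7} = - \frac{4}{7} + \frac{4 \left(-4 + n\right)}{7} = - \frac{4}{7} + \frac{-16 + 4 n}{7} = - \frac{4}{7} + \left(- \frac{16}{7} + \frac{4 n}{7}\right) = - \frac{20}{7} + \frac{4 n}{7}$)
$-56 + p{\left(u{\left(4 \right)},Y \right)} 36 = -56 + \left(\left(- \frac{20}{7} + \frac{4}{7} \cdot 4\right) - \frac{2}{3}\right) 36 = -56 + \left(\left(- \frac{20}{7} + \frac{16}{7}\right) - \frac{2}{3}\right) 36 = -56 + \left(- \frac{4}{7} - \frac{2}{3}\right) 36 = -56 - \frac{312}{7} = - \frac{704}{7}$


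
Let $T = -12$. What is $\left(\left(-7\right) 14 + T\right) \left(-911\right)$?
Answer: $100210$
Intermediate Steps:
$\left(\left(-7\right) 14 + T\right) \left(-911\right) = \left(\left(-7\right) 14 - 12\right) \left(-911\right) = \left(-98 - 12\right) \left(-911\right) = \left(-110\right) \left(-911\right) = 100210$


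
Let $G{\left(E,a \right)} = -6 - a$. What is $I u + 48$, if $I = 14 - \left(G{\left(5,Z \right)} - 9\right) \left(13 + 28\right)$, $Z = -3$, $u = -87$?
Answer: $-43974$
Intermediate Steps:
$I = 506$ ($I = 14 - \left(\left(-6 - -3\right) - 9\right) \left(13 + 28\right) = 14 - \left(\left(-6 + 3\right) - 9\right) 41 = 14 - \left(-3 - 9\right) 41 = 14 - \left(-12\right) 41 = 14 - -492 = 14 + 492 = 506$)
$I u + 48 = 506 \left(-87\right) + 48 = -44022 + 48 = -43974$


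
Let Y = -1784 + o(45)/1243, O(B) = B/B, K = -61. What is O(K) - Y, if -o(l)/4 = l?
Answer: 2218935/1243 ≈ 1785.1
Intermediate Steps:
o(l) = -4*l
O(B) = 1
Y = -2217692/1243 (Y = -1784 - 4*45/1243 = -1784 - 180*1/1243 = -1784 - 180/1243 = -2217692/1243 ≈ -1784.1)
O(K) - Y = 1 - 1*(-2217692/1243) = 1 + 2217692/1243 = 2218935/1243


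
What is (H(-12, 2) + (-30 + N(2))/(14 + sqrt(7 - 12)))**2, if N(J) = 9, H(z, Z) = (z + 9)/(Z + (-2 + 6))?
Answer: (-3131*I + 112*sqrt(5))/(4*(-191*I + 28*sqrt(5))) ≈ 3.7976 - 0.91704*I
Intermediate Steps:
H(z, Z) = (9 + z)/(4 + Z) (H(z, Z) = (9 + z)/(Z + 4) = (9 + z)/(4 + Z))
(H(-12, 2) + (-30 + N(2))/(14 + sqrt(7 - 12)))**2 = ((9 - 12)/(4 + 2) + (-30 + 9)/(14 + sqrt(7 - 12)))**2 = (-3/6 - 21/(14 + sqrt(-5)))**2 = ((1/6)*(-3) - 21/(14 + I*sqrt(5)))**2 = (-1/2 - 21/(14 + I*sqrt(5)))**2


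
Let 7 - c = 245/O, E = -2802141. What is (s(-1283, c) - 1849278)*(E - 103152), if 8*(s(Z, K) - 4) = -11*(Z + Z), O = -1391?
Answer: 21449728829019/4 ≈ 5.3624e+12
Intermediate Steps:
c = 9982/1391 (c = 7 - 245/(-1391) = 7 - 245*(-1)/1391 = 7 - 1*(-245/1391) = 7 + 245/1391 = 9982/1391 ≈ 7.1761)
s(Z, K) = 4 - 11*Z/4 (s(Z, K) = 4 + (-11*(Z + Z))/8 = 4 + (-22*Z)/8 = 4 - 11*Z/4)
(s(-1283, c) - 1849278)*(E - 103152) = ((4 - 11/4*(-1283)) - 1849278)*(-2802141 - 103152) = ((4 + 14113/4) - 1849278)*(-2905293) = (14129/4 - 1849278)*(-2905293) = -7382983/4*(-2905293) = 21449728829019/4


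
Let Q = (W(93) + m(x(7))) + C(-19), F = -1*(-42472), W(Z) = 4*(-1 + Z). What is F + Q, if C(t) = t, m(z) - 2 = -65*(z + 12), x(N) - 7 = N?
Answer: 41133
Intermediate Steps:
W(Z) = -4 + 4*Z
x(N) = 7 + N
m(z) = -778 - 65*z (m(z) = 2 - 65*(z + 12) = 2 - 65*(12 + z) = 2 + (-780 - 65*z) = -778 - 65*z)
F = 42472
Q = -1339 (Q = ((-4 + 4*93) + (-778 - 65*(7 + 7))) - 19 = ((-4 + 372) + (-778 - 65*14)) - 19 = (368 + (-778 - 910)) - 19 = (368 - 1688) - 19 = -1320 - 19 = -1339)
F + Q = 42472 - 1339 = 41133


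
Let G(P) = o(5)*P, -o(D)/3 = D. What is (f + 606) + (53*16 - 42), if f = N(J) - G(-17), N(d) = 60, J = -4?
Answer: 1217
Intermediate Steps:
o(D) = -3*D
G(P) = -15*P (G(P) = (-3*5)*P = -15*P)
f = -195 (f = 60 - (-15)*(-17) = 60 - 1*255 = 60 - 255 = -195)
(f + 606) + (53*16 - 42) = (-195 + 606) + (53*16 - 42) = 411 + (848 - 42) = 411 + 806 = 1217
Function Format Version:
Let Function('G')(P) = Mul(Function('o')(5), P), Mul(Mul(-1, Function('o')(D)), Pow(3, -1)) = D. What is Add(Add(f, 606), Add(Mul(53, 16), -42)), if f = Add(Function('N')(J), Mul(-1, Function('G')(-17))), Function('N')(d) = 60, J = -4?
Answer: 1217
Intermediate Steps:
Function('o')(D) = Mul(-3, D)
Function('G')(P) = Mul(-15, P) (Function('G')(P) = Mul(Mul(-3, 5), P) = Mul(-15, P))
f = -195 (f = Add(60, Mul(-1, Mul(-15, -17))) = Add(60, Mul(-1, 255)) = Add(60, -255) = -195)
Add(Add(f, 606), Add(Mul(53, 16), -42)) = Add(Add(-195, 606), Add(Mul(53, 16), -42)) = Add(411, Add(848, -42)) = Add(411, 806) = 1217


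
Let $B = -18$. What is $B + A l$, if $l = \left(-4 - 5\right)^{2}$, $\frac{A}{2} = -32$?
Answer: $-5202$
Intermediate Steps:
$A = -64$ ($A = 2 \left(-32\right) = -64$)
$l = 81$ ($l = \left(-9\right)^{2} = 81$)
$B + A l = -18 - 5184 = -5202$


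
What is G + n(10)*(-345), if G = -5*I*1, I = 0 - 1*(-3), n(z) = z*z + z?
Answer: -37965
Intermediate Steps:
n(z) = z + z**2 (n(z) = z**2 + z = z + z**2)
I = 3 (I = 0 + 3 = 3)
G = -15 (G = -5*3*1 = -15*1 = -15)
G + n(10)*(-345) = -15 + (10*(1 + 10))*(-345) = -15 + (10*11)*(-345) = -15 + 110*(-345) = -15 - 37950 = -37965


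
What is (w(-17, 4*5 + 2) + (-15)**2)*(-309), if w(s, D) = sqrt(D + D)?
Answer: -69525 - 618*sqrt(11) ≈ -71575.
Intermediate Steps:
w(s, D) = sqrt(2)*sqrt(D) (w(s, D) = sqrt(2*D) = sqrt(2)*sqrt(D))
(w(-17, 4*5 + 2) + (-15)**2)*(-309) = (sqrt(2)*sqrt(4*5 + 2) + (-15)**2)*(-309) = (sqrt(2)*sqrt(20 + 2) + 225)*(-309) = (sqrt(2)*sqrt(22) + 225)*(-309) = (2*sqrt(11) + 225)*(-309) = (225 + 2*sqrt(11))*(-309) = -69525 - 618*sqrt(11)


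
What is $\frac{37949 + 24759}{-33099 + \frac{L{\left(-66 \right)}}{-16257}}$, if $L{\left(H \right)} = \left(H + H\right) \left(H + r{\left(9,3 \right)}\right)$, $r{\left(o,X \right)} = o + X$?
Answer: $- \frac{339814652}{179365857} \approx -1.8945$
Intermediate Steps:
$r{\left(o,X \right)} = X + o$
$L{\left(H \right)} = 2 H \left(12 + H\right)$ ($L{\left(H \right)} = \left(H + H\right) \left(H + \left(3 + 9\right)\right) = 2 H \left(H + 12\right) = 2 H \left(12 + H\right)$)
$\frac{37949 + 24759}{-33099 + \frac{L{\left(-66 \right)}}{-16257}} = \frac{37949 + 24759}{-33099 + \frac{2 \left(-66\right) \left(12 - 66\right)}{-16257}} = \frac{62708}{-33099 + 2 \left(-66\right) \left(-54\right) \left(- \frac{1}{16257}\right)} = \frac{62708}{-33099 + 7128 \left(- \frac{1}{16257}\right)} = \frac{62708}{-33099 - \frac{2376}{5419}} = \frac{62708}{- \frac{179365857}{5419}} = 62708 \left(- \frac{5419}{179365857}\right) = - \frac{339814652}{179365857}$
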